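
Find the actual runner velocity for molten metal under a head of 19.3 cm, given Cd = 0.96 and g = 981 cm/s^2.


Formula: v = Cd * sqrt(2 * g * h)  (Torricelli with discharge coefficient)
2*g*h = 2 * 981 * 19.3 = 37866.6 cm^2/s^2
sqrt(37866.6) = 194.59342 cm/s
v = 0.96 * 194.59342 = 186.8097 cm/s

Answer: 186.8097 cm/s


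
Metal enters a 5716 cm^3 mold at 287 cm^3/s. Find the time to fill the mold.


Formula: t_fill = V_mold / Q_flow
t = 5716 cm^3 / 287 cm^3/s = 19.9164 s

Answer: 19.9164 s


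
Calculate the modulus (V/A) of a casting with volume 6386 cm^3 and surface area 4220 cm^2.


Formula: Casting Modulus M = V / A
M = 6386 cm^3 / 4220 cm^2 = 1.5133 cm


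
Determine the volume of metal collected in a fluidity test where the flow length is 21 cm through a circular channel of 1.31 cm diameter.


Formula: V = pi * (d/2)^2 * L  (cylinder volume)
Radius = 1.31/2 = 0.655 cm
V = pi * 0.655^2 * 21 = 28.3043 cm^3

Answer: 28.3043 cm^3


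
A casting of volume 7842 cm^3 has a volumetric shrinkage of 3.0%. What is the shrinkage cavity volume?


Formula: V_shrink = V_casting * shrinkage_pct / 100
V_shrink = 7842 cm^3 * 3.0 / 100 = 235.2600 cm^3

Answer: 235.2600 cm^3


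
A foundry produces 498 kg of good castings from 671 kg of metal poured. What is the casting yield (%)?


Formula: Casting Yield = (W_good / W_total) * 100
Yield = (498 kg / 671 kg) * 100 = 74.2176%

Answer: 74.2176%


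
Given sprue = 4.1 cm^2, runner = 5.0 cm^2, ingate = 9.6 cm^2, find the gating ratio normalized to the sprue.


Sprue:Runner:Ingate = 1 : 5.0/4.1 : 9.6/4.1 = 1:1.22:2.34


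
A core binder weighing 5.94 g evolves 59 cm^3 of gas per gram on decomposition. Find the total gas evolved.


Formula: V_gas = W_binder * gas_evolution_rate
V = 5.94 g * 59 cm^3/g = 350.4600 cm^3

Final answer: 350.4600 cm^3


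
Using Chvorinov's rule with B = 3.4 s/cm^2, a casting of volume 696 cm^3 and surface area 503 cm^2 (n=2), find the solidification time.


Formula: t_s = B * (V/A)^n  (Chvorinov's rule, n=2)
Modulus M = V/A = 696/503 = 1.383698 cm
M^2 = 1.383698^2 = 1.914620 cm^2
t_s = 3.4 * 1.914620 = 6.5097 s

Final answer: 6.5097 s


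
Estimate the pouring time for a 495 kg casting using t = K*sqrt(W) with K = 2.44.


Formula: t = K * sqrt(W)
sqrt(W) = sqrt(495) = 22.24860
t = 2.44 * 22.24860 = 54.2866 s

Final answer: 54.2866 s


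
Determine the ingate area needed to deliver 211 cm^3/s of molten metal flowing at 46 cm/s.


Formula: A_ingate = Q / v  (continuity equation)
A = 211 cm^3/s / 46 cm/s = 4.5870 cm^2

4.5870 cm^2


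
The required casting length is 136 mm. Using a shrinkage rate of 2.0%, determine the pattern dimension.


Formula: L_pattern = L_casting * (1 + shrinkage_rate/100)
Shrinkage factor = 1 + 2.0/100 = 1.02
L_pattern = 136 mm * 1.02 = 138.7200 mm

138.7200 mm


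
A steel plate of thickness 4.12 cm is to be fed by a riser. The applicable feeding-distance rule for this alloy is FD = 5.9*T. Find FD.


Formula: FD = 5.9 * T  (riser feeding-distance rule)
FD = 5.9 * 4.12 cm = 24.3080 cm


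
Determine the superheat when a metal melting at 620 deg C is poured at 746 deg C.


Formula: Superheat = T_pour - T_melt
Superheat = 746 - 620 = 126 deg C

126 deg C


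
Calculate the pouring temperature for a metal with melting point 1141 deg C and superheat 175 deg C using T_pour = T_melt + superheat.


Formula: T_pour = T_melt + Superheat
T_pour = 1141 + 175 = 1316 deg C

Answer: 1316 deg C


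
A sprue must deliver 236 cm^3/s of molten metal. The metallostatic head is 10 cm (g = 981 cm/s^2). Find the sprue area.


Formula: v = sqrt(2*g*h), A = Q/v
Velocity: v = sqrt(2 * 981 * 10) = sqrt(19620) = 140.0714 cm/s
Sprue area: A = Q / v = 236 / 140.0714 = 1.6849 cm^2

Final answer: 1.6849 cm^2


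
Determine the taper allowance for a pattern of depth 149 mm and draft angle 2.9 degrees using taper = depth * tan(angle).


Formula: taper = depth * tan(draft_angle)
tan(2.9 deg) = 0.0506578
taper = 149 mm * 0.0506578 = 7.5480 mm


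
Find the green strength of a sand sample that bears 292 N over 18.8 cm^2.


Formula: Compressive Strength = Force / Area
Strength = 292 N / 18.8 cm^2 = 15.5319 N/cm^2

15.5319 N/cm^2


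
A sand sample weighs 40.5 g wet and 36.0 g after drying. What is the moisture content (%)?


Formula: MC = (W_wet - W_dry) / W_wet * 100
Water mass = 40.5 - 36.0 = 4.5 g
MC = 4.5 / 40.5 * 100 = 11.1111%

11.1111%


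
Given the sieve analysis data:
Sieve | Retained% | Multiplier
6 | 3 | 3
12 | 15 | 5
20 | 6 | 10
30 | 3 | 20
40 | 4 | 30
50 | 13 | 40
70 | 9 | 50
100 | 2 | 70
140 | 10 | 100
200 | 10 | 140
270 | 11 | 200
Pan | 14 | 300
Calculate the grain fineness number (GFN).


Formula: GFN = sum(pct * multiplier) / sum(pct)
sum(pct * multiplier) = 10234
sum(pct) = 100
GFN = 10234 / 100 = 102.34

Answer: 102.34


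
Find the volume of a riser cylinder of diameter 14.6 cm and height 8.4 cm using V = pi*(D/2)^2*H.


Formula: V = pi * (D/2)^2 * H  (cylinder volume)
Radius = D/2 = 14.6/2 = 7.3 cm
V = pi * 7.3^2 * 8.4 = 1406.2900 cm^3

1406.2900 cm^3


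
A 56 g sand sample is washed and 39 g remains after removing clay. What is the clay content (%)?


Formula: Clay% = (W_total - W_washed) / W_total * 100
Clay mass = 56 - 39 = 17 g
Clay% = 17 / 56 * 100 = 30.3571%

Final answer: 30.3571%


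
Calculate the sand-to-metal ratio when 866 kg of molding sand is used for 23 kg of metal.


Formula: Sand-to-Metal Ratio = W_sand / W_metal
Ratio = 866 kg / 23 kg = 37.6522

Final answer: 37.6522


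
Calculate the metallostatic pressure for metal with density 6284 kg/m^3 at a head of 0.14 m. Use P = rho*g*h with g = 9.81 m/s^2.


Formula: P = rho * g * h
rho * g = 6284 * 9.81 = 61646.04 N/m^3
P = 61646.04 * 0.14 = 8630.4456 Pa

8630.4456 Pa


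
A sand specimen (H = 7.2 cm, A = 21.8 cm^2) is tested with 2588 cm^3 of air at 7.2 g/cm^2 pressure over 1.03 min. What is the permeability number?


Formula: Permeability Number P = (V * H) / (p * A * t)
Numerator: V * H = 2588 * 7.2 = 18633.6
Denominator: p * A * t = 7.2 * 21.8 * 1.03 = 161.6688
P = 18633.6 / 161.6688 = 115.2579

Final answer: 115.2579


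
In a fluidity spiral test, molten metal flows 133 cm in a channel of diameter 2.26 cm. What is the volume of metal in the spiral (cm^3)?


Formula: V = pi * (d/2)^2 * L  (cylinder volume)
Radius = 2.26/2 = 1.13 cm
V = pi * 1.13^2 * 133 = 533.5295 cm^3

Answer: 533.5295 cm^3


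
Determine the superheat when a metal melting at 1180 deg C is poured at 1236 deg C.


Formula: Superheat = T_pour - T_melt
Superheat = 1236 - 1180 = 56 deg C

Final answer: 56 deg C


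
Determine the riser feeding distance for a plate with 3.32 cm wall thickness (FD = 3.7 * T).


Formula: FD = 3.7 * T  (riser feeding-distance rule)
FD = 3.7 * 3.32 cm = 12.2840 cm

12.2840 cm


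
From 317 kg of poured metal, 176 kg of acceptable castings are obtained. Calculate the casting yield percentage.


Formula: Casting Yield = (W_good / W_total) * 100
Yield = (176 kg / 317 kg) * 100 = 55.5205%

55.5205%


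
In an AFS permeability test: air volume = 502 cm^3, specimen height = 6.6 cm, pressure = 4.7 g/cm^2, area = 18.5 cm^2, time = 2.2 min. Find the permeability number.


Formula: Permeability Number P = (V * H) / (p * A * t)
Numerator: V * H = 502 * 6.6 = 3313.2
Denominator: p * A * t = 4.7 * 18.5 * 2.2 = 191.29
P = 3313.2 / 191.29 = 17.3203


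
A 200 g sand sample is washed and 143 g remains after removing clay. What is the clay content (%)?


Formula: Clay% = (W_total - W_washed) / W_total * 100
Clay mass = 200 - 143 = 57 g
Clay% = 57 / 200 * 100 = 28.5000%


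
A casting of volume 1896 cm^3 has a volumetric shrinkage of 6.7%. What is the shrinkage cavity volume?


Formula: V_shrink = V_casting * shrinkage_pct / 100
V_shrink = 1896 cm^3 * 6.7 / 100 = 127.0320 cm^3

Final answer: 127.0320 cm^3


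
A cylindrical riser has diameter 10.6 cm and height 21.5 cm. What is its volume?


Formula: V = pi * (D/2)^2 * H  (cylinder volume)
Radius = D/2 = 10.6/2 = 5.3 cm
V = pi * 5.3^2 * 21.5 = 1897.3178 cm^3

Final answer: 1897.3178 cm^3


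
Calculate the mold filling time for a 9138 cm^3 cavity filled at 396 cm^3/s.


Formula: t_fill = V_mold / Q_flow
t = 9138 cm^3 / 396 cm^3/s = 23.0758 s

Final answer: 23.0758 s


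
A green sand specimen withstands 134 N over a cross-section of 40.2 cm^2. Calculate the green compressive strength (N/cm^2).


Formula: Compressive Strength = Force / Area
Strength = 134 N / 40.2 cm^2 = 3.3333 N/cm^2


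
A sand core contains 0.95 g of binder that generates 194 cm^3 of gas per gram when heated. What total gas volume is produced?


Formula: V_gas = W_binder * gas_evolution_rate
V = 0.95 g * 194 cm^3/g = 184.3000 cm^3


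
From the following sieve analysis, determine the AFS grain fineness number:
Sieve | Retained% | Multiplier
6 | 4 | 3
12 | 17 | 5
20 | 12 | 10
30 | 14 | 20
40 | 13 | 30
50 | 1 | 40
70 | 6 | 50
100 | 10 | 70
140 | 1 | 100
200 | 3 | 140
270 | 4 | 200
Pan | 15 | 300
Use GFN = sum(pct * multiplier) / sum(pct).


Formula: GFN = sum(pct * multiplier) / sum(pct)
sum(pct * multiplier) = 7747
sum(pct) = 100
GFN = 7747 / 100 = 77.47


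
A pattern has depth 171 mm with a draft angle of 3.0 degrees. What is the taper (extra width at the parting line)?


Formula: taper = depth * tan(draft_angle)
tan(3.0 deg) = 0.0524078
taper = 171 mm * 0.0524078 = 8.9617 mm

8.9617 mm


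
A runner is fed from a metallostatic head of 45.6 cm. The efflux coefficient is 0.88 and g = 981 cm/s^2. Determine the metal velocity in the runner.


Formula: v = Cd * sqrt(2 * g * h)  (Torricelli with discharge coefficient)
2*g*h = 2 * 981 * 45.6 = 89467.2 cm^2/s^2
sqrt(89467.2) = 299.11068 cm/s
v = 0.88 * 299.11068 = 263.2174 cm/s

263.2174 cm/s


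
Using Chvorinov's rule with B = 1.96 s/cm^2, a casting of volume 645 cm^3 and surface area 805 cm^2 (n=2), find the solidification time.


Formula: t_s = B * (V/A)^n  (Chvorinov's rule, n=2)
Modulus M = V/A = 645/805 = 0.801242 cm
M^2 = 0.801242^2 = 0.641989 cm^2
t_s = 1.96 * 0.641989 = 1.2583 s

Final answer: 1.2583 s


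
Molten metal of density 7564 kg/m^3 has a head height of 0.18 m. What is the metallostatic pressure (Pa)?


Formula: P = rho * g * h
rho * g = 7564 * 9.81 = 74202.84 N/m^3
P = 74202.84 * 0.18 = 13356.5112 Pa

Final answer: 13356.5112 Pa


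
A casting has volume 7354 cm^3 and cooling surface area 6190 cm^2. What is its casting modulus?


Formula: Casting Modulus M = V / A
M = 7354 cm^3 / 6190 cm^2 = 1.1880 cm

Answer: 1.1880 cm


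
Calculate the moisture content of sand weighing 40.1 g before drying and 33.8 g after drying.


Formula: MC = (W_wet - W_dry) / W_wet * 100
Water mass = 40.1 - 33.8 = 6.3 g
MC = 6.3 / 40.1 * 100 = 15.7107%

Final answer: 15.7107%


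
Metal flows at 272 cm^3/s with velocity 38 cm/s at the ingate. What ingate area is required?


Formula: A_ingate = Q / v  (continuity equation)
A = 272 cm^3/s / 38 cm/s = 7.1579 cm^2


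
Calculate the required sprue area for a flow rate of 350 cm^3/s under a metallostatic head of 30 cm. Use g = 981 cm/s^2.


Formula: v = sqrt(2*g*h), A = Q/v
Velocity: v = sqrt(2 * 981 * 30) = sqrt(58860) = 242.6108 cm/s
Sprue area: A = Q / v = 350 / 242.6108 = 1.4426 cm^2

Answer: 1.4426 cm^2


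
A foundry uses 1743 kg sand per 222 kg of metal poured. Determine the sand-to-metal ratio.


Formula: Sand-to-Metal Ratio = W_sand / W_metal
Ratio = 1743 kg / 222 kg = 7.8514

Answer: 7.8514


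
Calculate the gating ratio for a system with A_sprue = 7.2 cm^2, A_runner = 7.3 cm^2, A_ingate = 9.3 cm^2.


Sprue:Runner:Ingate = 1 : 7.3/7.2 : 9.3/7.2 = 1:1.01:1.29

Answer: 1:1.01:1.29


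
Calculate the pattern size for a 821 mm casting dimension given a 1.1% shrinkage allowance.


Formula: L_pattern = L_casting * (1 + shrinkage_rate/100)
Shrinkage factor = 1 + 1.1/100 = 1.011
L_pattern = 821 mm * 1.011 = 830.0310 mm

830.0310 mm


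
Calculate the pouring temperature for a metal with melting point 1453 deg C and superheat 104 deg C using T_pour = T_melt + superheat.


Formula: T_pour = T_melt + Superheat
T_pour = 1453 + 104 = 1557 deg C


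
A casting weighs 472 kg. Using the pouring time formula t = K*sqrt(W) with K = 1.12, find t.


Formula: t = K * sqrt(W)
sqrt(W) = sqrt(472) = 21.72556
t = 1.12 * 21.72556 = 24.3326 s


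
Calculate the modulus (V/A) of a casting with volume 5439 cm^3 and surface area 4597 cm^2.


Formula: Casting Modulus M = V / A
M = 5439 cm^3 / 4597 cm^2 = 1.1832 cm

Answer: 1.1832 cm


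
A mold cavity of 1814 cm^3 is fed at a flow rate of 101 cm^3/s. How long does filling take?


Formula: t_fill = V_mold / Q_flow
t = 1814 cm^3 / 101 cm^3/s = 17.9604 s

Final answer: 17.9604 s


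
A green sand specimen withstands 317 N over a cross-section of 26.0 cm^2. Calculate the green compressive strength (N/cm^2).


Formula: Compressive Strength = Force / Area
Strength = 317 N / 26.0 cm^2 = 12.1923 N/cm^2

Answer: 12.1923 N/cm^2


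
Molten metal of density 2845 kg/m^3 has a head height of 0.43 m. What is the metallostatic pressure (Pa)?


Formula: P = rho * g * h
rho * g = 2845 * 9.81 = 27909.45 N/m^3
P = 27909.45 * 0.43 = 12001.0635 Pa

Answer: 12001.0635 Pa


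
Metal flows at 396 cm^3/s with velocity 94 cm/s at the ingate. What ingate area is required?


Formula: A_ingate = Q / v  (continuity equation)
A = 396 cm^3/s / 94 cm/s = 4.2128 cm^2

4.2128 cm^2


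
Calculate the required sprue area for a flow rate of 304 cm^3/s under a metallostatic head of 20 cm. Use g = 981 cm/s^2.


Formula: v = sqrt(2*g*h), A = Q/v
Velocity: v = sqrt(2 * 981 * 20) = sqrt(39240) = 198.0909 cm/s
Sprue area: A = Q / v = 304 / 198.0909 = 1.5346 cm^2

1.5346 cm^2


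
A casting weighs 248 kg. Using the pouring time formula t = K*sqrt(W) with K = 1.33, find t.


Formula: t = K * sqrt(W)
sqrt(W) = sqrt(248) = 15.74802
t = 1.33 * 15.74802 = 20.9449 s

20.9449 s


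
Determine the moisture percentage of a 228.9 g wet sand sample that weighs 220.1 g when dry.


Formula: MC = (W_wet - W_dry) / W_wet * 100
Water mass = 228.9 - 220.1 = 8.8 g
MC = 8.8 / 228.9 * 100 = 3.8445%

Answer: 3.8445%


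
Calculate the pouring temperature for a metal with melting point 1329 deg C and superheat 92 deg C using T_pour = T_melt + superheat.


Formula: T_pour = T_melt + Superheat
T_pour = 1329 + 92 = 1421 deg C


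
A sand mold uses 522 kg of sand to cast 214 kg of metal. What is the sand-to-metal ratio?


Formula: Sand-to-Metal Ratio = W_sand / W_metal
Ratio = 522 kg / 214 kg = 2.4393

Answer: 2.4393


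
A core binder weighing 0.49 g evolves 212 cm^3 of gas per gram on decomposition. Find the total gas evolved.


Formula: V_gas = W_binder * gas_evolution_rate
V = 0.49 g * 212 cm^3/g = 103.8800 cm^3

103.8800 cm^3


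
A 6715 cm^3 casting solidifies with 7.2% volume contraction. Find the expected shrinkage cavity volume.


Formula: V_shrink = V_casting * shrinkage_pct / 100
V_shrink = 6715 cm^3 * 7.2 / 100 = 483.4800 cm^3

483.4800 cm^3


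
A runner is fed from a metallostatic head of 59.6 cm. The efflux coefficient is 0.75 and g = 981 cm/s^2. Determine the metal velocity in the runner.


Formula: v = Cd * sqrt(2 * g * h)  (Torricelli with discharge coefficient)
2*g*h = 2 * 981 * 59.6 = 116935.2 cm^2/s^2
sqrt(116935.2) = 341.95789 cm/s
v = 0.75 * 341.95789 = 256.4684 cm/s

Answer: 256.4684 cm/s


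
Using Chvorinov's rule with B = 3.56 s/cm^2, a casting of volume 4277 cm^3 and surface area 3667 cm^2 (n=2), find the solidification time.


Formula: t_s = B * (V/A)^n  (Chvorinov's rule, n=2)
Modulus M = V/A = 4277/3667 = 1.166349 cm
M^2 = 1.166349^2 = 1.360370 cm^2
t_s = 3.56 * 1.360370 = 4.8429 s

Final answer: 4.8429 s


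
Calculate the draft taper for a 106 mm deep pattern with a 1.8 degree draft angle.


Formula: taper = depth * tan(draft_angle)
tan(1.8 deg) = 0.0314263
taper = 106 mm * 0.0314263 = 3.3312 mm

Answer: 3.3312 mm


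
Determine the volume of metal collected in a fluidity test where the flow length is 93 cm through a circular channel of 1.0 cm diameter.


Formula: V = pi * (d/2)^2 * L  (cylinder volume)
Radius = 1.0/2 = 0.5 cm
V = pi * 0.5^2 * 93 = 73.0420 cm^3


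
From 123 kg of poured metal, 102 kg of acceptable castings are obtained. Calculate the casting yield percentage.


Formula: Casting Yield = (W_good / W_total) * 100
Yield = (102 kg / 123 kg) * 100 = 82.9268%


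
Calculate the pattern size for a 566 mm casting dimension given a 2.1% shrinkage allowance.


Formula: L_pattern = L_casting * (1 + shrinkage_rate/100)
Shrinkage factor = 1 + 2.1/100 = 1.021
L_pattern = 566 mm * 1.021 = 577.8860 mm

Answer: 577.8860 mm


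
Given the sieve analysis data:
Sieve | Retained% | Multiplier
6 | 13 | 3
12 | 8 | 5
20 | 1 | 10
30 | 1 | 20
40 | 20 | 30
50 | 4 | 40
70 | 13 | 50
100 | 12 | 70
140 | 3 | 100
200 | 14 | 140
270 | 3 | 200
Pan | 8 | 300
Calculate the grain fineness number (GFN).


Formula: GFN = sum(pct * multiplier) / sum(pct)
sum(pct * multiplier) = 7619
sum(pct) = 100
GFN = 7619 / 100 = 76.19


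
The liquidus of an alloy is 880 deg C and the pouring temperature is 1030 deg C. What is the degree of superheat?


Formula: Superheat = T_pour - T_melt
Superheat = 1030 - 880 = 150 deg C


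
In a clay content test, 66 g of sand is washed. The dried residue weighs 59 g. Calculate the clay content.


Formula: Clay% = (W_total - W_washed) / W_total * 100
Clay mass = 66 - 59 = 7 g
Clay% = 7 / 66 * 100 = 10.6061%


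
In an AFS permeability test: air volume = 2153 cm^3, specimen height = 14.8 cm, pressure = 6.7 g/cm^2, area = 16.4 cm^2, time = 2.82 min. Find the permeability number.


Formula: Permeability Number P = (V * H) / (p * A * t)
Numerator: V * H = 2153 * 14.8 = 31864.4
Denominator: p * A * t = 6.7 * 16.4 * 2.82 = 309.8616
P = 31864.4 / 309.8616 = 102.8343

Answer: 102.8343


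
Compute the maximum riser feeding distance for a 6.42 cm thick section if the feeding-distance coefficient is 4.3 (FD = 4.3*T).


Formula: FD = 4.3 * T  (riser feeding-distance rule)
FD = 4.3 * 6.42 cm = 27.6060 cm

27.6060 cm


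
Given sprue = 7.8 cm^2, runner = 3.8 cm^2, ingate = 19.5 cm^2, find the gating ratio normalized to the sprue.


Sprue:Runner:Ingate = 1 : 3.8/7.8 : 19.5/7.8 = 1:0.49:2.50


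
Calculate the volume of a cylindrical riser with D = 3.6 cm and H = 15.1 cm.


Formula: V = pi * (D/2)^2 * H  (cylinder volume)
Radius = D/2 = 3.6/2 = 1.8 cm
V = pi * 1.8^2 * 15.1 = 153.6993 cm^3


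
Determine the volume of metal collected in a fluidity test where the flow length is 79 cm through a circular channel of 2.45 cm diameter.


Formula: V = pi * (d/2)^2 * L  (cylinder volume)
Radius = 2.45/2 = 1.225 cm
V = pi * 1.225^2 * 79 = 372.4338 cm^3

Answer: 372.4338 cm^3


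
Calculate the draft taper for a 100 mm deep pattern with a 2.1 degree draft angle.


Formula: taper = depth * tan(draft_angle)
tan(2.1 deg) = 0.0366683
taper = 100 mm * 0.0366683 = 3.6668 mm

Final answer: 3.6668 mm


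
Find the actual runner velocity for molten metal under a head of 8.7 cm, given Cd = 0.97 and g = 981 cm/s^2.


Formula: v = Cd * sqrt(2 * g * h)  (Torricelli with discharge coefficient)
2*g*h = 2 * 981 * 8.7 = 17069.4 cm^2/s^2
sqrt(17069.4) = 130.64991 cm/s
v = 0.97 * 130.64991 = 126.7304 cm/s

126.7304 cm/s


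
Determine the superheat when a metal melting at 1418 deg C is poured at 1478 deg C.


Formula: Superheat = T_pour - T_melt
Superheat = 1478 - 1418 = 60 deg C


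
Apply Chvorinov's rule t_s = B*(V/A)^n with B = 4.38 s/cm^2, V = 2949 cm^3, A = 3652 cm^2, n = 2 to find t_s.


Formula: t_s = B * (V/A)^n  (Chvorinov's rule, n=2)
Modulus M = V/A = 2949/3652 = 0.807503 cm
M^2 = 0.807503^2 = 0.652061 cm^2
t_s = 4.38 * 0.652061 = 2.8560 s

2.8560 s


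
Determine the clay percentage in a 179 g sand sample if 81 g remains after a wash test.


Formula: Clay% = (W_total - W_washed) / W_total * 100
Clay mass = 179 - 81 = 98 g
Clay% = 98 / 179 * 100 = 54.7486%

Answer: 54.7486%


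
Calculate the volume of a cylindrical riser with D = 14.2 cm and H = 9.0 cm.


Formula: V = pi * (D/2)^2 * H  (cylinder volume)
Radius = D/2 = 14.2/2 = 7.1 cm
V = pi * 7.1^2 * 9.0 = 1425.3092 cm^3

Answer: 1425.3092 cm^3


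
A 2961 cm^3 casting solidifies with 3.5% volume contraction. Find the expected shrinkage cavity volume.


Formula: V_shrink = V_casting * shrinkage_pct / 100
V_shrink = 2961 cm^3 * 3.5 / 100 = 103.6350 cm^3

Answer: 103.6350 cm^3


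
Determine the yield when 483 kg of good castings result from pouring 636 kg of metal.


Formula: Casting Yield = (W_good / W_total) * 100
Yield = (483 kg / 636 kg) * 100 = 75.9434%

75.9434%


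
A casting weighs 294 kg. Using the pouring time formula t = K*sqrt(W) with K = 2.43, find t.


Formula: t = K * sqrt(W)
sqrt(W) = sqrt(294) = 17.14643
t = 2.43 * 17.14643 = 41.6658 s


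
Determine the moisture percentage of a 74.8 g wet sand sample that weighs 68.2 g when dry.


Formula: MC = (W_wet - W_dry) / W_wet * 100
Water mass = 74.8 - 68.2 = 6.6 g
MC = 6.6 / 74.8 * 100 = 8.8235%

Answer: 8.8235%


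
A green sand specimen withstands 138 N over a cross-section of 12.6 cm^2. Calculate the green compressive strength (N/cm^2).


Formula: Compressive Strength = Force / Area
Strength = 138 N / 12.6 cm^2 = 10.9524 N/cm^2

10.9524 N/cm^2


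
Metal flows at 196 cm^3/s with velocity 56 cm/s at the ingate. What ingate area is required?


Formula: A_ingate = Q / v  (continuity equation)
A = 196 cm^3/s / 56 cm/s = 3.5000 cm^2


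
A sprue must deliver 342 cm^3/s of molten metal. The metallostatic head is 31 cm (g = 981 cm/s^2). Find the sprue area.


Formula: v = sqrt(2*g*h), A = Q/v
Velocity: v = sqrt(2 * 981 * 31) = sqrt(60822) = 246.6212 cm/s
Sprue area: A = Q / v = 342 / 246.6212 = 1.3867 cm^2

Final answer: 1.3867 cm^2


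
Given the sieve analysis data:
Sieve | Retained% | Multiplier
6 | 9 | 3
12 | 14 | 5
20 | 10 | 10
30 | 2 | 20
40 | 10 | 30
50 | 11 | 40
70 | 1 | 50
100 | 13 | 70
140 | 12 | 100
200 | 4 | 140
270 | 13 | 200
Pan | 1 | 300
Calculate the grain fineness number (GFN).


Formula: GFN = sum(pct * multiplier) / sum(pct)
sum(pct * multiplier) = 6597
sum(pct) = 100
GFN = 6597 / 100 = 65.97

Answer: 65.97


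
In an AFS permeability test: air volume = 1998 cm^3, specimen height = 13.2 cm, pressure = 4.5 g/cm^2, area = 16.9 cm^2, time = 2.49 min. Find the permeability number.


Formula: Permeability Number P = (V * H) / (p * A * t)
Numerator: V * H = 1998 * 13.2 = 26373.6
Denominator: p * A * t = 4.5 * 16.9 * 2.49 = 189.3645
P = 26373.6 / 189.3645 = 139.2743

Final answer: 139.2743


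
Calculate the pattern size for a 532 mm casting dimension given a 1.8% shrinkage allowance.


Formula: L_pattern = L_casting * (1 + shrinkage_rate/100)
Shrinkage factor = 1 + 1.8/100 = 1.018
L_pattern = 532 mm * 1.018 = 541.5760 mm

Final answer: 541.5760 mm


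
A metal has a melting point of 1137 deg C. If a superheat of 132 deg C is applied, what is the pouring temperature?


Formula: T_pour = T_melt + Superheat
T_pour = 1137 + 132 = 1269 deg C

1269 deg C


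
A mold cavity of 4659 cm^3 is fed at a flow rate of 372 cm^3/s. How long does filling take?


Formula: t_fill = V_mold / Q_flow
t = 4659 cm^3 / 372 cm^3/s = 12.5242 s

Final answer: 12.5242 s


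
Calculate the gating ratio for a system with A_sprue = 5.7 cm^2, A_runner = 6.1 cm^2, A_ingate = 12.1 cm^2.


Sprue:Runner:Ingate = 1 : 6.1/5.7 : 12.1/5.7 = 1:1.07:2.12


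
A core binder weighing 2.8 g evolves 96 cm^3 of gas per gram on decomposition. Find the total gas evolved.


Formula: V_gas = W_binder * gas_evolution_rate
V = 2.8 g * 96 cm^3/g = 268.8000 cm^3


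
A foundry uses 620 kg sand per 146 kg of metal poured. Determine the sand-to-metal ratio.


Formula: Sand-to-Metal Ratio = W_sand / W_metal
Ratio = 620 kg / 146 kg = 4.2466

Answer: 4.2466


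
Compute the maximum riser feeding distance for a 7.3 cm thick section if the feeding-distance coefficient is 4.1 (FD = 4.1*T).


Formula: FD = 4.1 * T  (riser feeding-distance rule)
FD = 4.1 * 7.3 cm = 29.9300 cm

29.9300 cm


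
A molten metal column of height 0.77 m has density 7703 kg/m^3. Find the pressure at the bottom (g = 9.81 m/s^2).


Formula: P = rho * g * h
rho * g = 7703 * 9.81 = 75566.43 N/m^3
P = 75566.43 * 0.77 = 58186.1511 Pa


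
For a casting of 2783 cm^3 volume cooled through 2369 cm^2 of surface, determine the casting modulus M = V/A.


Formula: Casting Modulus M = V / A
M = 2783 cm^3 / 2369 cm^2 = 1.1748 cm

Final answer: 1.1748 cm


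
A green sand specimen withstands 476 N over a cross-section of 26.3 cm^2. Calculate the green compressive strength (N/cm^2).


Formula: Compressive Strength = Force / Area
Strength = 476 N / 26.3 cm^2 = 18.0989 N/cm^2


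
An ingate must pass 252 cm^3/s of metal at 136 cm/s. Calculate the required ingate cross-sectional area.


Formula: A_ingate = Q / v  (continuity equation)
A = 252 cm^3/s / 136 cm/s = 1.8529 cm^2

Answer: 1.8529 cm^2


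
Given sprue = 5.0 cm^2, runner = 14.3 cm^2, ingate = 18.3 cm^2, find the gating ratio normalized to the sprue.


Sprue:Runner:Ingate = 1 : 14.3/5.0 : 18.3/5.0 = 1:2.86:3.66

Final answer: 1:2.86:3.66


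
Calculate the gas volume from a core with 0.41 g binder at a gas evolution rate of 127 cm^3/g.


Formula: V_gas = W_binder * gas_evolution_rate
V = 0.41 g * 127 cm^3/g = 52.0700 cm^3

Answer: 52.0700 cm^3


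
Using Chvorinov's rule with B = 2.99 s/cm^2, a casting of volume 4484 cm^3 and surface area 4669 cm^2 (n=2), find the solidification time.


Formula: t_s = B * (V/A)^n  (Chvorinov's rule, n=2)
Modulus M = V/A = 4484/4669 = 0.960377 cm
M^2 = 0.960377^2 = 0.922324 cm^2
t_s = 2.99 * 0.922324 = 2.7577 s

Final answer: 2.7577 s


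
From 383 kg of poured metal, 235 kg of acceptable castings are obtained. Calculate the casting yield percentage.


Formula: Casting Yield = (W_good / W_total) * 100
Yield = (235 kg / 383 kg) * 100 = 61.3577%

Final answer: 61.3577%


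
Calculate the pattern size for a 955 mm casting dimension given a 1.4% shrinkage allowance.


Formula: L_pattern = L_casting * (1 + shrinkage_rate/100)
Shrinkage factor = 1 + 1.4/100 = 1.014
L_pattern = 955 mm * 1.014 = 968.3700 mm


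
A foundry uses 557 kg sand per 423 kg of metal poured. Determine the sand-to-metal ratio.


Formula: Sand-to-Metal Ratio = W_sand / W_metal
Ratio = 557 kg / 423 kg = 1.3168

1.3168


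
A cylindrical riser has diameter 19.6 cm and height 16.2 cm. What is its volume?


Formula: V = pi * (D/2)^2 * H  (cylinder volume)
Radius = D/2 = 19.6/2 = 9.8 cm
V = pi * 9.8^2 * 16.2 = 4887.8406 cm^3

Final answer: 4887.8406 cm^3


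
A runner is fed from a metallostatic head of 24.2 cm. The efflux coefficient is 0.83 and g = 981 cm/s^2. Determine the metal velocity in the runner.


Formula: v = Cd * sqrt(2 * g * h)  (Torricelli with discharge coefficient)
2*g*h = 2 * 981 * 24.2 = 47480.4 cm^2/s^2
sqrt(47480.4) = 217.89998 cm/s
v = 0.83 * 217.89998 = 180.8570 cm/s

Final answer: 180.8570 cm/s


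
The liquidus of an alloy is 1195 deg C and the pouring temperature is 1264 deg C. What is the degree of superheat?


Formula: Superheat = T_pour - T_melt
Superheat = 1264 - 1195 = 69 deg C


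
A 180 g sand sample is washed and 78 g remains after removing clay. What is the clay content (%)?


Formula: Clay% = (W_total - W_washed) / W_total * 100
Clay mass = 180 - 78 = 102 g
Clay% = 102 / 180 * 100 = 56.6667%


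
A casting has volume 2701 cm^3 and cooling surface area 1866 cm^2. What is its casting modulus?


Formula: Casting Modulus M = V / A
M = 2701 cm^3 / 1866 cm^2 = 1.4475 cm

Answer: 1.4475 cm


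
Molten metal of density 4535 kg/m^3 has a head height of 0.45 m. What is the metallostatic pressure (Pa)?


Formula: P = rho * g * h
rho * g = 4535 * 9.81 = 44488.35 N/m^3
P = 44488.35 * 0.45 = 20019.7575 Pa

20019.7575 Pa


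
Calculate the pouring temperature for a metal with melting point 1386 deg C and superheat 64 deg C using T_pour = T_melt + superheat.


Formula: T_pour = T_melt + Superheat
T_pour = 1386 + 64 = 1450 deg C


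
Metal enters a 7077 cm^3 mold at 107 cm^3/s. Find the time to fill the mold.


Formula: t_fill = V_mold / Q_flow
t = 7077 cm^3 / 107 cm^3/s = 66.1402 s


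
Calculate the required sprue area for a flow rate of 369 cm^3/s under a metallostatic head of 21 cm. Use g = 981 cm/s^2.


Formula: v = sqrt(2*g*h), A = Q/v
Velocity: v = sqrt(2 * 981 * 21) = sqrt(41202) = 202.9828 cm/s
Sprue area: A = Q / v = 369 / 202.9828 = 1.8179 cm^2


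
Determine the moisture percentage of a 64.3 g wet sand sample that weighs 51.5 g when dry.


Formula: MC = (W_wet - W_dry) / W_wet * 100
Water mass = 64.3 - 51.5 = 12.8 g
MC = 12.8 / 64.3 * 100 = 19.9067%

Final answer: 19.9067%


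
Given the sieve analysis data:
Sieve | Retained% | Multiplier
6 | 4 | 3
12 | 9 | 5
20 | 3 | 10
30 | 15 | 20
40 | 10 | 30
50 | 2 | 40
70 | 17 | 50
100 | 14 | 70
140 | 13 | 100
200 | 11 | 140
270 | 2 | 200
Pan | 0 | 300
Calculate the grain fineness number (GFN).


Formula: GFN = sum(pct * multiplier) / sum(pct)
sum(pct * multiplier) = 5837
sum(pct) = 100
GFN = 5837 / 100 = 58.37

58.37


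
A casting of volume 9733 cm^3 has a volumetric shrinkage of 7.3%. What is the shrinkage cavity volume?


Formula: V_shrink = V_casting * shrinkage_pct / 100
V_shrink = 9733 cm^3 * 7.3 / 100 = 710.5090 cm^3

Final answer: 710.5090 cm^3


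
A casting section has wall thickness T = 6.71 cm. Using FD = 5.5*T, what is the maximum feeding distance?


Formula: FD = 5.5 * T  (riser feeding-distance rule)
FD = 5.5 * 6.71 cm = 36.9050 cm

Final answer: 36.9050 cm


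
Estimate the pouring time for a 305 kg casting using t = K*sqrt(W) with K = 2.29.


Formula: t = K * sqrt(W)
sqrt(W) = sqrt(305) = 17.46425
t = 2.29 * 17.46425 = 39.9931 s

Final answer: 39.9931 s


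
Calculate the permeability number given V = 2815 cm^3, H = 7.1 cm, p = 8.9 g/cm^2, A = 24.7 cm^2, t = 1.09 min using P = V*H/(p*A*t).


Formula: Permeability Number P = (V * H) / (p * A * t)
Numerator: V * H = 2815 * 7.1 = 19986.5
Denominator: p * A * t = 8.9 * 24.7 * 1.09 = 239.6147
P = 19986.5 / 239.6147 = 83.4110

83.4110


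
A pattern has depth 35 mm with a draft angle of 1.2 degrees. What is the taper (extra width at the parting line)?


Formula: taper = depth * tan(draft_angle)
tan(1.2 deg) = 0.0209470
taper = 35 mm * 0.0209470 = 0.7331 mm

Final answer: 0.7331 mm


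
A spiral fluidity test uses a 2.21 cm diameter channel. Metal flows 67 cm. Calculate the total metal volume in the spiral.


Formula: V = pi * (d/2)^2 * L  (cylinder volume)
Radius = 2.21/2 = 1.105 cm
V = pi * 1.105^2 * 67 = 257.0095 cm^3

Answer: 257.0095 cm^3


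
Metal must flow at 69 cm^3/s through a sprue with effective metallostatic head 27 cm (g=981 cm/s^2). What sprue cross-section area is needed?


Formula: v = sqrt(2*g*h), A = Q/v
Velocity: v = sqrt(2 * 981 * 27) = sqrt(52974) = 230.1608 cm/s
Sprue area: A = Q / v = 69 / 230.1608 = 0.2998 cm^2


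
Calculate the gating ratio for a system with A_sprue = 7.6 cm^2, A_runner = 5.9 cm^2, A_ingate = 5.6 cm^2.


Sprue:Runner:Ingate = 1 : 5.9/7.6 : 5.6/7.6 = 1:0.78:0.74

Answer: 1:0.78:0.74


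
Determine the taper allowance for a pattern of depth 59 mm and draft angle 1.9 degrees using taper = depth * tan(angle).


Formula: taper = depth * tan(draft_angle)
tan(1.9 deg) = 0.0331734
taper = 59 mm * 0.0331734 = 1.9572 mm

Final answer: 1.9572 mm


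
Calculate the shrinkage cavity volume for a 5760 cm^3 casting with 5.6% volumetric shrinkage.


Formula: V_shrink = V_casting * shrinkage_pct / 100
V_shrink = 5760 cm^3 * 5.6 / 100 = 322.5600 cm^3

322.5600 cm^3


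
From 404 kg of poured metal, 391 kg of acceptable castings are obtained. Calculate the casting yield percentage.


Formula: Casting Yield = (W_good / W_total) * 100
Yield = (391 kg / 404 kg) * 100 = 96.7822%

96.7822%


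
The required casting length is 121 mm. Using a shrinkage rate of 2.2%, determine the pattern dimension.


Formula: L_pattern = L_casting * (1 + shrinkage_rate/100)
Shrinkage factor = 1 + 2.2/100 = 1.022
L_pattern = 121 mm * 1.022 = 123.6620 mm

Answer: 123.6620 mm


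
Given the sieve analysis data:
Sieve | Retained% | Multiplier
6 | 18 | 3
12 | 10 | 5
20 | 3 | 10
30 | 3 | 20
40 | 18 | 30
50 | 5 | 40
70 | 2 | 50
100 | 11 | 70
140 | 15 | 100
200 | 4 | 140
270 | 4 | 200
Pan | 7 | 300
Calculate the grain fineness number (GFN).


Formula: GFN = sum(pct * multiplier) / sum(pct)
sum(pct * multiplier) = 6764
sum(pct) = 100
GFN = 6764 / 100 = 67.64

Answer: 67.64


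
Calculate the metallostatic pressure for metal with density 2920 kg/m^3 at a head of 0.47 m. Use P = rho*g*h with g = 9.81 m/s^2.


Formula: P = rho * g * h
rho * g = 2920 * 9.81 = 28645.2 N/m^3
P = 28645.2 * 0.47 = 13463.2440 Pa


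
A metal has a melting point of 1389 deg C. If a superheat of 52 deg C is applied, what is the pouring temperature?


Formula: T_pour = T_melt + Superheat
T_pour = 1389 + 52 = 1441 deg C


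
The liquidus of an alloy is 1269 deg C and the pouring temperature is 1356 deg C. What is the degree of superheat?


Formula: Superheat = T_pour - T_melt
Superheat = 1356 - 1269 = 87 deg C

Final answer: 87 deg C


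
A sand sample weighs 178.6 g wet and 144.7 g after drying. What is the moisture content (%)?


Formula: MC = (W_wet - W_dry) / W_wet * 100
Water mass = 178.6 - 144.7 = 33.9 g
MC = 33.9 / 178.6 * 100 = 18.9810%

Final answer: 18.9810%


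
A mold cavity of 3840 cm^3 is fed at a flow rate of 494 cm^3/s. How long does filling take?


Formula: t_fill = V_mold / Q_flow
t = 3840 cm^3 / 494 cm^3/s = 7.7733 s

Final answer: 7.7733 s


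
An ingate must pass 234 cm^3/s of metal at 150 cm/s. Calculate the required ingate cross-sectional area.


Formula: A_ingate = Q / v  (continuity equation)
A = 234 cm^3/s / 150 cm/s = 1.5600 cm^2

1.5600 cm^2


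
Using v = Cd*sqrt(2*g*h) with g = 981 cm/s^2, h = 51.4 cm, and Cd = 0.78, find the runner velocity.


Formula: v = Cd * sqrt(2 * g * h)  (Torricelli with discharge coefficient)
2*g*h = 2 * 981 * 51.4 = 100846.8 cm^2/s^2
sqrt(100846.8) = 317.56385 cm/s
v = 0.78 * 317.56385 = 247.6998 cm/s

247.6998 cm/s


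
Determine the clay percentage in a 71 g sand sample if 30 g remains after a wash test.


Formula: Clay% = (W_total - W_washed) / W_total * 100
Clay mass = 71 - 30 = 41 g
Clay% = 41 / 71 * 100 = 57.7465%

57.7465%


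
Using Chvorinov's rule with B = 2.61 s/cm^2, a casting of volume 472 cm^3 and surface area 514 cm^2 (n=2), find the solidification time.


Formula: t_s = B * (V/A)^n  (Chvorinov's rule, n=2)
Modulus M = V/A = 472/514 = 0.918288 cm
M^2 = 0.918288^2 = 0.843253 cm^2
t_s = 2.61 * 0.843253 = 2.2009 s


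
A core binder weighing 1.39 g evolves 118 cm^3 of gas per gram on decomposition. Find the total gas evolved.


Formula: V_gas = W_binder * gas_evolution_rate
V = 1.39 g * 118 cm^3/g = 164.0200 cm^3

164.0200 cm^3


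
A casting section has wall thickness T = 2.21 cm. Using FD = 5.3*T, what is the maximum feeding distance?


Formula: FD = 5.3 * T  (riser feeding-distance rule)
FD = 5.3 * 2.21 cm = 11.7130 cm

Final answer: 11.7130 cm


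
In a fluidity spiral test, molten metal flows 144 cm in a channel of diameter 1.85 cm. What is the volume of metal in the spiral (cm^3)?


Formula: V = pi * (d/2)^2 * L  (cylinder volume)
Radius = 1.85/2 = 0.925 cm
V = pi * 0.925^2 * 144 = 387.0756 cm^3


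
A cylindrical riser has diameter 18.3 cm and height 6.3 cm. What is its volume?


Formula: V = pi * (D/2)^2 * H  (cylinder volume)
Radius = D/2 = 18.3/2 = 9.15 cm
V = pi * 9.15^2 * 6.3 = 1657.0385 cm^3

1657.0385 cm^3


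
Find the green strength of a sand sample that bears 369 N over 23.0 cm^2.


Formula: Compressive Strength = Force / Area
Strength = 369 N / 23.0 cm^2 = 16.0435 N/cm^2

Answer: 16.0435 N/cm^2


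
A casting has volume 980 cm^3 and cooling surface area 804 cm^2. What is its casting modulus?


Formula: Casting Modulus M = V / A
M = 980 cm^3 / 804 cm^2 = 1.2189 cm


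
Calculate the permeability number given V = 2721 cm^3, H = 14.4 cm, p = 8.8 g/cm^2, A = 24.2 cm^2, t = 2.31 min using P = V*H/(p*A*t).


Formula: Permeability Number P = (V * H) / (p * A * t)
Numerator: V * H = 2721 * 14.4 = 39182.4
Denominator: p * A * t = 8.8 * 24.2 * 2.31 = 491.9376
P = 39182.4 / 491.9376 = 79.6491

Answer: 79.6491


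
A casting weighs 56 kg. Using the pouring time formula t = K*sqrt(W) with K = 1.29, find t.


Formula: t = K * sqrt(W)
sqrt(W) = sqrt(56) = 7.48331
t = 1.29 * 7.48331 = 9.6535 s


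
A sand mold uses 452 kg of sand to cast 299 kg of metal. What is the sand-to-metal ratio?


Formula: Sand-to-Metal Ratio = W_sand / W_metal
Ratio = 452 kg / 299 kg = 1.5117

1.5117


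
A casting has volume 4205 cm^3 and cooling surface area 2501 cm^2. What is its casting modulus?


Formula: Casting Modulus M = V / A
M = 4205 cm^3 / 2501 cm^2 = 1.6813 cm

Final answer: 1.6813 cm


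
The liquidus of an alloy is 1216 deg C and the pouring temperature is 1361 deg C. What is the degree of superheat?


Formula: Superheat = T_pour - T_melt
Superheat = 1361 - 1216 = 145 deg C

Final answer: 145 deg C


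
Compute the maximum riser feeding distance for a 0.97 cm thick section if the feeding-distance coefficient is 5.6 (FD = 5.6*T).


Formula: FD = 5.6 * T  (riser feeding-distance rule)
FD = 5.6 * 0.97 cm = 5.4320 cm


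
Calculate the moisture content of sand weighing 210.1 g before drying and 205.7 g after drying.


Formula: MC = (W_wet - W_dry) / W_wet * 100
Water mass = 210.1 - 205.7 = 4.4 g
MC = 4.4 / 210.1 * 100 = 2.0942%


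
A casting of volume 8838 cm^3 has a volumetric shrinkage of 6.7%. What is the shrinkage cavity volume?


Formula: V_shrink = V_casting * shrinkage_pct / 100
V_shrink = 8838 cm^3 * 6.7 / 100 = 592.1460 cm^3

Answer: 592.1460 cm^3


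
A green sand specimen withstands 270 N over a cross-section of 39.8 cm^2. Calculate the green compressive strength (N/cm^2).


Formula: Compressive Strength = Force / Area
Strength = 270 N / 39.8 cm^2 = 6.7839 N/cm^2


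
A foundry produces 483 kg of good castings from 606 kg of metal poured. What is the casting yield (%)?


Formula: Casting Yield = (W_good / W_total) * 100
Yield = (483 kg / 606 kg) * 100 = 79.7030%

Final answer: 79.7030%


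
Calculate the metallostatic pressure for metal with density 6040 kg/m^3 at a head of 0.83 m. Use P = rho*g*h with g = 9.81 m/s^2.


Formula: P = rho * g * h
rho * g = 6040 * 9.81 = 59252.4 N/m^3
P = 59252.4 * 0.83 = 49179.4920 Pa

Final answer: 49179.4920 Pa


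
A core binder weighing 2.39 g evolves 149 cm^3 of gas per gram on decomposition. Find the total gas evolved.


Formula: V_gas = W_binder * gas_evolution_rate
V = 2.39 g * 149 cm^3/g = 356.1100 cm^3

Final answer: 356.1100 cm^3


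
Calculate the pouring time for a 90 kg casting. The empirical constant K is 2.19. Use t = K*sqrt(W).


Formula: t = K * sqrt(W)
sqrt(W) = sqrt(90) = 9.48683
t = 2.19 * 9.48683 = 20.7762 s

Answer: 20.7762 s


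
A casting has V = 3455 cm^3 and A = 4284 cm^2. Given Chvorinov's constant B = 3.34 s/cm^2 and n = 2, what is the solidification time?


Formula: t_s = B * (V/A)^n  (Chvorinov's rule, n=2)
Modulus M = V/A = 3455/4284 = 0.806489 cm
M^2 = 0.806489^2 = 0.650425 cm^2
t_s = 3.34 * 0.650425 = 2.1724 s


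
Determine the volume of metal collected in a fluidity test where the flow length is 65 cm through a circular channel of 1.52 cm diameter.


Formula: V = pi * (d/2)^2 * L  (cylinder volume)
Radius = 1.52/2 = 0.76 cm
V = pi * 0.76^2 * 65 = 117.9480 cm^3

Final answer: 117.9480 cm^3
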